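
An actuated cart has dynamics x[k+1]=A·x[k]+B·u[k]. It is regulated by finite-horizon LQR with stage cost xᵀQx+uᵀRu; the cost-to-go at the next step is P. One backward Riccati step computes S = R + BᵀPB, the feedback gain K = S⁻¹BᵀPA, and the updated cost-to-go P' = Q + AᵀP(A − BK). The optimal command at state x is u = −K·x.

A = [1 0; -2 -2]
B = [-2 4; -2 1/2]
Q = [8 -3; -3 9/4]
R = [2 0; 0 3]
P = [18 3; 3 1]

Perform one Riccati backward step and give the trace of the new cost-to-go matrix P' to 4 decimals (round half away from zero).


13.1743

BᵀP = [-42.0000 -8.0000; 73.5000 12.5000]
S = R + BᵀPB = [2 0; 0 3] + [100.0000 -172.0000; -172.0000 300.2500] = [102.0000 -172.0000; -172.0000 303.2500]
BᵀPA = [-26.0000 16.0000; 48.5000 -25.0000]
K = S⁻¹·BᵀPA = [0.3395 0.4096; 0.3525 0.1499]
A−BK = [0.2690 0.2197; -1.4972 -1.2557]
AᵀP(A−BK) = [1.7310 1.3803; 1.3803 1.1933]
P' = Q + AᵀP(A−BK) = [9.7310 -1.6197; -1.6197 3.4433]
tr(P') = 13.1743


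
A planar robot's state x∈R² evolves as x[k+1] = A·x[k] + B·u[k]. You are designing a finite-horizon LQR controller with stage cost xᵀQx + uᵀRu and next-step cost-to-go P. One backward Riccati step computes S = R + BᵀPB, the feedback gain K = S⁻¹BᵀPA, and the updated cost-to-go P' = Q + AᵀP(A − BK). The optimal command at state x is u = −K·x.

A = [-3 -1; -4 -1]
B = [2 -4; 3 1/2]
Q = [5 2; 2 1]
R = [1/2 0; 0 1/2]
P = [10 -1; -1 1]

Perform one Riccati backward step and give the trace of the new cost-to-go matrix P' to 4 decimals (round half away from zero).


6.9255

BᵀP = [17.0000 1.0000; -40.5000 4.5000]
S = R + BᵀPB = [1/2 0; 0 1/2] + [37.0000 -67.5000; -67.5000 164.2500] = [37.5000 -67.5000; -67.5000 164.7500]
BᵀPA = [-55.0000 -18.0000; 103.5000 36.0000]
K = S⁻¹·BᵀPA = [-1.2794 -0.3302; 0.1040 0.0832]
A−BK = [-0.0250 -0.0067; -0.2139 -0.0511]
AᵀP(A−BK) = [0.8651 0.2254; 0.2254 0.0603]
P' = Q + AᵀP(A−BK) = [5.8651 2.2254; 2.2254 1.0603]
tr(P') = 6.9255


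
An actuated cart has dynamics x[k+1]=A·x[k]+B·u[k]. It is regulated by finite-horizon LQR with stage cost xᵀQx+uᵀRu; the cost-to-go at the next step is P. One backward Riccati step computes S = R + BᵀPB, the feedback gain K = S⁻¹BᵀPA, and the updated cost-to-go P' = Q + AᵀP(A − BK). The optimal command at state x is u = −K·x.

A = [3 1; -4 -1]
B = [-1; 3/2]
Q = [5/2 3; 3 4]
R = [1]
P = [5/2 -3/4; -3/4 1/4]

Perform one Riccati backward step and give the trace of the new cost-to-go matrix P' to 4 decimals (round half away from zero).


BᵀP = [-3.6250 1.1250]
S = R + BᵀPB = [1] + [5.3125] = [6.3125]
BᵀPA = [-15.3750 -4.7500]
K = S⁻¹·BᵀPA = [-2.4356 -0.7525]
A−BK = [0.5644 0.2475; -0.3465 0.1287]
AᵀP(A−BK) = [7.0520 2.1807; 2.1807 0.6757]
P' = Q + AᵀP(A−BK) = [9.5520 5.1807; 5.1807 4.6757]
tr(P') = 14.2277

14.2277


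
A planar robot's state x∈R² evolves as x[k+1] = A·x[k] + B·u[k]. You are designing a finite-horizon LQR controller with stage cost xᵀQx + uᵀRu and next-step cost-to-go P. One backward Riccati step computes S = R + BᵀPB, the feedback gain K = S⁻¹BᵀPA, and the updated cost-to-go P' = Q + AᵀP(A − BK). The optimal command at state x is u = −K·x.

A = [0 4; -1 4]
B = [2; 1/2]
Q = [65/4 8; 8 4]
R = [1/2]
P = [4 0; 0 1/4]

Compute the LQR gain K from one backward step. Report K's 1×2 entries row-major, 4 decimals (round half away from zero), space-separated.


-0.0075 1.9623

BᵀP = [8.0000 0.1250]
S = R + BᵀPB = [1/2] + [16.0625] = [16.5625]
BᵀPA = [-0.1250 32.5000]
K = S⁻¹·BᵀPA = [-0.0075 1.9623]
A−BK = [0.0151 0.0755; -0.9962 3.0189]
AᵀP(A−BK) = [0.2491 -0.7547; -0.7547 4.2264]
P' = Q + AᵀP(A−BK) = [16.4991 7.2453; 7.2453 8.2264]
tr(P') = 24.7255


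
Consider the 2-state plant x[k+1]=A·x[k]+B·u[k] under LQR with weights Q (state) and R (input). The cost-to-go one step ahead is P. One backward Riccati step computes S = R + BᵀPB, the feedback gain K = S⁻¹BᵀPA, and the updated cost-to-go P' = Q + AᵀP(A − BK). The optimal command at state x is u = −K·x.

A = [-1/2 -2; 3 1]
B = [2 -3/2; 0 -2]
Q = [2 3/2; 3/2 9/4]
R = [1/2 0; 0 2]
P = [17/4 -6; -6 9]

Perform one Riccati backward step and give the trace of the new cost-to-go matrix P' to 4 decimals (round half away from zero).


BᵀP = [8.5000 -12.0000; 5.6250 -9.0000]
S = R + BᵀPB = [1/2 0; 0 2] + [17.0000 11.2500; 11.2500 9.5625] = [17.5000 11.2500; 11.2500 11.5625]
BᵀPA = [-40.2500 -29.0000; -29.8125 -20.2500]
K = S⁻¹·BᵀPA = [-1.7155 -1.4186; -0.9093 -0.3711]
A−BK = [1.5670 0.2804; 1.1814 0.2577]
AᵀP(A−BK) = [3.9072 2.0887; 2.0887 1.3464]
P' = Q + AᵀP(A−BK) = [5.9072 3.5887; 3.5887 3.5964]
tr(P') = 9.5036

9.5036


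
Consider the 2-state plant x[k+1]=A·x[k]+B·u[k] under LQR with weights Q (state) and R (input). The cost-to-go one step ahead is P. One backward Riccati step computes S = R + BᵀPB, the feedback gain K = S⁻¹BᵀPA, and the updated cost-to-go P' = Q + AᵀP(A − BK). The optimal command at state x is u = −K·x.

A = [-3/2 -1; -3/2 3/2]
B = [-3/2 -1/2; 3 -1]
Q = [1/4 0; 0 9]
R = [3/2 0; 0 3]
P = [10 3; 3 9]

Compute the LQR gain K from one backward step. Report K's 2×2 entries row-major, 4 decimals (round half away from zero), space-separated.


0.1097 0.5529 1.7079 0.1733

BᵀP = [-6.0000 22.5000; -8.0000 -10.5000]
S = R + BᵀPB = [3/2 0; 0 3] + [76.5000 -19.5000; -19.5000 14.5000] = [78.0000 -19.5000; -19.5000 17.5000]
BᵀPA = [-24.7500 39.7500; 27.7500 -7.7500]
K = S⁻¹·BᵀPA = [0.1097 0.5529; 1.7079 0.1733]
A−BK = [-0.4815 -0.0840; -0.1211 0.0145]
AᵀP(A−BK) = [11.5696 1.3769; 1.3769 0.6138]
P' = Q + AᵀP(A−BK) = [11.8196 1.3769; 1.3769 9.6138]
tr(P') = 21.4334


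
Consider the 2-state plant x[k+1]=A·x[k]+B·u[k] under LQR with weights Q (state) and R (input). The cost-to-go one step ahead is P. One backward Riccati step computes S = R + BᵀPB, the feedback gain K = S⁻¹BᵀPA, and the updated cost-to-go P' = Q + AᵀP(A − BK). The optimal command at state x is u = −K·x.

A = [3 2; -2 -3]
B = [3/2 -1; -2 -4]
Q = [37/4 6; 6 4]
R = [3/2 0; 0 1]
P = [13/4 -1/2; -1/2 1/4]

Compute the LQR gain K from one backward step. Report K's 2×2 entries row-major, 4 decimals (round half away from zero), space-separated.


BᵀP = [5.8750 -1.2500; -1.2500 -0.5000]
S = R + BᵀPB = [3/2 0; 0 1] + [11.3125 -0.8750; -0.8750 3.2500] = [12.8125 -0.8750; -0.8750 4.2500]
BᵀPA = [20.1250 15.5000; -2.7500 -1.0000]
K = S⁻¹·BᵀPA = [1.5483 1.2107; -0.3283 0.0140]
A−BK = [0.3492 0.1979; -0.2165 -0.5227]
AᵀP(A−BK) = [4.1874 3.1729; 3.1729 2.4980]
P' = Q + AᵀP(A−BK) = [13.4374 9.1729; 9.1729 6.4980]
tr(P') = 19.9354

1.5483 1.2107 -0.3283 0.0140


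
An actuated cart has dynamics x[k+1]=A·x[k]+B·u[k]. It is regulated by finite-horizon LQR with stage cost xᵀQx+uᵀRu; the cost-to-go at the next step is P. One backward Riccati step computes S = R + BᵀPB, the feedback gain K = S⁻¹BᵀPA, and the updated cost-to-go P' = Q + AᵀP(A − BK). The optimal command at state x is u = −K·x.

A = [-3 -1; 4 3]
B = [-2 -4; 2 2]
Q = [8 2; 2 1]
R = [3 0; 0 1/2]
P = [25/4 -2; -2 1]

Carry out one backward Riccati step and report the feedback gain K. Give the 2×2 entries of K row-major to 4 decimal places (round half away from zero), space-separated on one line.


0.2708 0.2292 0.7756 0.3013

BᵀP = [-16.5000 6.0000; -29.0000 10.0000]
S = R + BᵀPB = [3 0; 0 1/2] + [45.0000 78.0000; 78.0000 136.0000] = [48.0000 78.0000; 78.0000 136.5000]
BᵀPA = [73.5000 34.5000; 127.0000 59.0000]
K = S⁻¹·BᵀPA = [0.2708 0.2292; 0.7756 0.3013]
A−BK = [0.6442 0.6635; 1.9071 1.9391]
AᵀP(A−BK) = [1.8373 1.6434; 1.6434 1.5681]
P' = Q + AᵀP(A−BK) = [9.8373 3.6434; 3.6434 2.5681]
tr(P') = 12.4054


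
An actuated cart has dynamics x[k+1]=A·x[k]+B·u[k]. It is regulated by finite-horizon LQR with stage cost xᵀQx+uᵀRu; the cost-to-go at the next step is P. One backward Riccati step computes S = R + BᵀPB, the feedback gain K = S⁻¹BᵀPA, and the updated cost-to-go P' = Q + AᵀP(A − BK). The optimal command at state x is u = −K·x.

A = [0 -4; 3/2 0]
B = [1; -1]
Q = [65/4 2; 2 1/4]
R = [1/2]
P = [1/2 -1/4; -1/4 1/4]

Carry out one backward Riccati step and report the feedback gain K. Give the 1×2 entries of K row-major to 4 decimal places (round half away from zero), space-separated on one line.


BᵀP = [0.7500 -0.5000]
S = R + BᵀPB = [1/2] + [1.2500] = [1.7500]
BᵀPA = [-0.7500 -3.0000]
K = S⁻¹·BᵀPA = [-0.4286 -1.7143]
A−BK = [0.4286 -2.2857; 1.0714 -1.7143]
AᵀP(A−BK) = [0.2411 0.2143; 0.2143 2.8571]
P' = Q + AᵀP(A−BK) = [16.4911 2.2143; 2.2143 3.1071]
tr(P') = 19.5982

-0.4286 -1.7143


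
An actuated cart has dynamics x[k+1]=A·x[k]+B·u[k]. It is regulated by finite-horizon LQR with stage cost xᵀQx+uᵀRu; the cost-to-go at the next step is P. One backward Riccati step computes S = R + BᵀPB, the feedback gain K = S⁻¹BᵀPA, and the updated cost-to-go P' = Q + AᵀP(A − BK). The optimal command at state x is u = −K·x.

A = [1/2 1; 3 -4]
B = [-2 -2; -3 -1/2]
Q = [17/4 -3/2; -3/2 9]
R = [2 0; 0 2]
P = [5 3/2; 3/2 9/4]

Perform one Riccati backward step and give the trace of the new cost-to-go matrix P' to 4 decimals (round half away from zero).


BᵀP = [-14.5000 -9.7500; -10.7500 -4.1250]
S = R + BᵀPB = [2 0; 0 2] + [58.2500 33.8750; 33.8750 23.5625] = [60.2500 33.8750; 33.8750 25.5625]
BᵀPA = [-36.5000 24.5000; -17.7500 5.7500]
K = S⁻¹·BᵀPA = [-0.8450 1.0990; 0.4253 -1.2315]
A−BK = [-0.3392 0.7351; 0.6778 -1.3187]
AᵀP(A−BK) = [2.7090 -4.7443; -4.7443 9.1550]
P' = Q + AᵀP(A−BK) = [6.9590 -6.2443; -6.2443 18.1550]
tr(P') = 25.1141

25.1141


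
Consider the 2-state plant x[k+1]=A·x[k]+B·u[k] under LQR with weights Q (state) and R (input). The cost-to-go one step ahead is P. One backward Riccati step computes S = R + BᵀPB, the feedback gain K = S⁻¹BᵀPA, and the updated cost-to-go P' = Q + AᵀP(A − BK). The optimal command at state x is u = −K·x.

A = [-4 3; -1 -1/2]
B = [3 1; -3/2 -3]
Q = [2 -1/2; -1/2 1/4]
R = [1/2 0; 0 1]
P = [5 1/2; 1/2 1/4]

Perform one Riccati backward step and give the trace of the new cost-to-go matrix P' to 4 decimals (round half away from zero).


BᵀP = [14.2500 1.1250; 3.5000 -0.2500]
S = R + BᵀPB = [1/2 0; 0 1] + [41.0625 10.8750; 10.8750 4.2500] = [41.5625 10.8750; 10.8750 5.2500]
BᵀPA = [-58.1250 42.1875; -13.7500 10.6250]
K = S⁻¹·BᵀPA = [-1.5572 1.0600; 0.6066 -0.1720]
A−BK = [0.0650 -0.0081; -1.5159 0.5741]
AᵀP(A−BK) = [2.0775 -1.1251; -1.1251 0.6695]
P' = Q + AᵀP(A−BK) = [4.0775 -1.6251; -1.6251 0.9195]
tr(P') = 4.9970

4.9970


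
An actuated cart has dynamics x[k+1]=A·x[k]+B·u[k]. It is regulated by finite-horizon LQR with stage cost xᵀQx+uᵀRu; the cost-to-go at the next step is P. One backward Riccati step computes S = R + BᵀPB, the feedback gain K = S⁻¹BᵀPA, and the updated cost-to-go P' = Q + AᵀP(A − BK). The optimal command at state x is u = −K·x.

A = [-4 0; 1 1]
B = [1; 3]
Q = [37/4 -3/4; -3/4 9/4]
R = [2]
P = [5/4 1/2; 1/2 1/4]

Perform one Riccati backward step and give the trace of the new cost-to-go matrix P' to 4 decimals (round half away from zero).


16.6324

BᵀP = [2.7500 1.2500]
S = R + BᵀPB = [2] + [6.5000] = [8.5000]
BᵀPA = [-9.7500 1.2500]
K = S⁻¹·BᵀPA = [-1.1471 0.1471]
A−BK = [-2.8529 -0.1471; 4.4412 0.5588]
AᵀP(A−BK) = [5.0662 -0.3162; -0.3162 0.0662]
P' = Q + AᵀP(A−BK) = [14.3162 -1.0662; -1.0662 2.3162]
tr(P') = 16.6324


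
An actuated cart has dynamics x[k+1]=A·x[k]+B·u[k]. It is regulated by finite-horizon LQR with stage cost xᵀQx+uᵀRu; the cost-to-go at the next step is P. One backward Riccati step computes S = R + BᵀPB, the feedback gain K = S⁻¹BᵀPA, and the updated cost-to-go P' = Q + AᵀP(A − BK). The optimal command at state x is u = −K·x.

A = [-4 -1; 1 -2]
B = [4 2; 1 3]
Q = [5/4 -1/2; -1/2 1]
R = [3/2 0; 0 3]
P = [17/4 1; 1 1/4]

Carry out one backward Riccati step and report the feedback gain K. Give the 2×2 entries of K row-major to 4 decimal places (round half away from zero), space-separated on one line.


BᵀP = [18.0000 4.2500; 11.5000 2.7500]
S = R + BᵀPB = [3/2 0; 0 3] + [76.2500 48.7500; 48.7500 31.2500] = [77.7500 48.7500; 48.7500 34.2500]
BᵀPA = [-67.7500 -26.5000; -43.2500 -17.0000]
K = S⁻¹·BᵀPA = [-0.7403 -0.2754; -0.2091 -0.1043]
A−BK = [-0.6207 0.3103; 2.3675 -1.4116]
AᵀP(A−BK) = [1.0528 0.3280; 0.3280 0.1778]
P' = Q + AᵀP(A−BK) = [2.3028 -0.1720; -0.1720 1.1778]
tr(P') = 3.4806

-0.7403 -0.2754 -0.2091 -0.1043


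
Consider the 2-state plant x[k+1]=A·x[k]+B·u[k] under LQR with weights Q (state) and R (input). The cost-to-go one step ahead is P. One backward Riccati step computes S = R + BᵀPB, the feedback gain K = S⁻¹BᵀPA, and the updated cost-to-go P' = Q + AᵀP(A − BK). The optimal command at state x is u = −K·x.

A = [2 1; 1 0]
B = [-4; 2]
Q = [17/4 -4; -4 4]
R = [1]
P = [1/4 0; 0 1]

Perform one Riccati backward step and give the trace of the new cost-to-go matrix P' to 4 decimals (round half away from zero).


BᵀP = [-1.0000 2.0000]
S = R + BᵀPB = [1] + [8.0000] = [9.0000]
BᵀPA = [0.0000 -1.0000]
K = S⁻¹·BᵀPA = [0.0000 -0.1111]
A−BK = [2.0000 0.5556; 1.0000 0.2222]
AᵀP(A−BK) = [2.0000 0.5000; 0.5000 0.1389]
P' = Q + AᵀP(A−BK) = [6.2500 -3.5000; -3.5000 4.1389]
tr(P') = 10.3889

10.3889


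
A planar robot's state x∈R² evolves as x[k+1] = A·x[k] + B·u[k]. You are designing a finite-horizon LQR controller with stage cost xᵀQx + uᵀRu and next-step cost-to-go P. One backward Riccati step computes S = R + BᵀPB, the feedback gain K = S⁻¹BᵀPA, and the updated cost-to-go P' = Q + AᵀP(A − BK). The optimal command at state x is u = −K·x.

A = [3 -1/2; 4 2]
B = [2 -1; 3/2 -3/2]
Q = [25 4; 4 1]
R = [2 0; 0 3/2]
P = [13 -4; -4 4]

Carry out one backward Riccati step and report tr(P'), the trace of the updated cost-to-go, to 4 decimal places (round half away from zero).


BᵀP = [20.0000 -2.0000; -7.0000 -2.0000]
S = R + BᵀPB = [2 0; 0 3/2] + [37.0000 -17.0000; -17.0000 10.0000] = [39.0000 -17.0000; -17.0000 11.5000]
BᵀPA = [52.0000 -14.0000; -29.0000 -0.5000]
K = S⁻¹·BᵀPA = [0.6583 -1.0627; -1.5486 -1.6144]
A−BK = [0.1348 0.0110; 0.6897 1.1724]
AᵀP(A−BK) = [5.8589 4.9420; 4.9420 11.5650]
P' = Q + AᵀP(A−BK) = [30.8589 8.9420; 8.9420 12.5650]
tr(P') = 43.4240

43.4240


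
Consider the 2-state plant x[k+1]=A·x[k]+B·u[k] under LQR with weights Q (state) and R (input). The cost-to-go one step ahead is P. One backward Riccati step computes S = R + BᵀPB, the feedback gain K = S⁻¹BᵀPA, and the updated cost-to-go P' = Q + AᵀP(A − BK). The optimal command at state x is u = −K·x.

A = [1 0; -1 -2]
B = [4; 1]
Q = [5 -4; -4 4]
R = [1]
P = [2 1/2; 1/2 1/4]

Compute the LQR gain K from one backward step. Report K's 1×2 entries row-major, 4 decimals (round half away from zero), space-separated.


BᵀP = [8.5000 2.2500]
S = R + BᵀPB = [1] + [36.2500] = [37.2500]
BᵀPA = [6.2500 -4.5000]
K = S⁻¹·BᵀPA = [0.1678 -0.1208]
A−BK = [0.3289 0.4832; -1.1678 -1.8792]
AᵀP(A−BK) = [0.2013 0.2550; 0.2550 0.4564]
P' = Q + AᵀP(A−BK) = [5.2013 -3.7450; -3.7450 4.4564]
tr(P') = 9.6577

0.1678 -0.1208


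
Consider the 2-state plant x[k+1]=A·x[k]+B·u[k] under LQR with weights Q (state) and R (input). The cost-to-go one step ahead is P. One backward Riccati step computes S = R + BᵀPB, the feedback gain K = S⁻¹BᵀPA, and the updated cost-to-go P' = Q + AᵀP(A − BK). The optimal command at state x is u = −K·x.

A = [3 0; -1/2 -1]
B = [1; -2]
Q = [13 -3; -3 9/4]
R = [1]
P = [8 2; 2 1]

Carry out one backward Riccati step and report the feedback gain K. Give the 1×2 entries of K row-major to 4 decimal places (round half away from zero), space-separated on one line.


BᵀP = [4.0000 0.0000]
S = R + BᵀPB = [1] + [4.0000] = [5.0000]
BᵀPA = [12.0000 0.0000]
K = S⁻¹·BᵀPA = [2.4000 0.0000]
A−BK = [0.6000 0.0000; 4.3000 -1.0000]
AᵀP(A−BK) = [37.4500 -5.5000; -5.5000 1.0000]
P' = Q + AᵀP(A−BK) = [50.4500 -8.5000; -8.5000 3.2500]
tr(P') = 53.7000

2.4000 0.0000


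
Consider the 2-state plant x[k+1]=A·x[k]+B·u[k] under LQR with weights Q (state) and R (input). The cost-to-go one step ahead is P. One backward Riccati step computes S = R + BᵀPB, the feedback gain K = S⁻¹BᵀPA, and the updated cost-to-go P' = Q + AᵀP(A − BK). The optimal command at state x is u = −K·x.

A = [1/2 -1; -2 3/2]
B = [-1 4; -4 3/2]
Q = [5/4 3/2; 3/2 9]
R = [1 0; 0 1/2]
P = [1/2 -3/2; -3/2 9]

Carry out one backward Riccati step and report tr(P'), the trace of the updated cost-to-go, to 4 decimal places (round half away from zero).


BᵀP = [5.5000 -34.5000; -0.2500 7.5000]
S = R + BᵀPB = [1 0; 0 1/2] + [132.5000 -29.7500; -29.7500 10.2500] = [133.5000 -29.7500; -29.7500 10.7500]
BᵀPA = [71.7500 -57.2500; -15.1250 11.5000]
K = S⁻¹·BᵀPA = [0.5842 -0.4969; 0.2097 -0.3053]
A−BK = [0.2452 -0.2757; 0.0222 -0.0295]
AᵀP(A−BK) = [0.3815 -0.3419; -0.3419 0.3149]
P' = Q + AᵀP(A−BK) = [1.6315 1.1581; 1.1581 9.3149]
tr(P') = 10.9464

10.9464


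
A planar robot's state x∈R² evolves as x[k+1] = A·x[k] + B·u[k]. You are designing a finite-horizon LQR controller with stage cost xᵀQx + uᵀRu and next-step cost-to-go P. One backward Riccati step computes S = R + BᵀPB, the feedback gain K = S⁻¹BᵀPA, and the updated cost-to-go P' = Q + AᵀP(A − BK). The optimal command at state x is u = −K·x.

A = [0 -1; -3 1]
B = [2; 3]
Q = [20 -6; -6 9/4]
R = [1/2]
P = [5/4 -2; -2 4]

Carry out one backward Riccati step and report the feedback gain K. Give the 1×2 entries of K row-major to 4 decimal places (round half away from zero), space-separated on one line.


-1.3714 0.6571

BᵀP = [-3.5000 8.0000]
S = R + BᵀPB = [1/2] + [17.0000] = [17.5000]
BᵀPA = [-24.0000 11.5000]
K = S⁻¹·BᵀPA = [-1.3714 0.6571]
A−BK = [2.7429 -2.3143; 1.1143 -0.9714]
AᵀP(A−BK) = [3.0857 -2.2286; -2.2286 1.6929]
P' = Q + AᵀP(A−BK) = [23.0857 -8.2286; -8.2286 3.9429]
tr(P') = 27.0286


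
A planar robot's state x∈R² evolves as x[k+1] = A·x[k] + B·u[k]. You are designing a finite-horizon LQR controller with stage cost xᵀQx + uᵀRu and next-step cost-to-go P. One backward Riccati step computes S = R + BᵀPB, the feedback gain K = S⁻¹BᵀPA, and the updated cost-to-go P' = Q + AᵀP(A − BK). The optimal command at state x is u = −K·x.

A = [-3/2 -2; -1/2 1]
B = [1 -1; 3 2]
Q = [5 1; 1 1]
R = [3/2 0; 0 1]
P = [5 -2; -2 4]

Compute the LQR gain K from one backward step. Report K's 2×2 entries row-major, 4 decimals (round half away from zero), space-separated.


-0.5981 -0.4810 0.7020 1.2700

BᵀP = [-1.0000 10.0000; -9.0000 10.0000]
S = R + BᵀPB = [3/2 0; 0 1] + [29.0000 21.0000; 21.0000 29.0000] = [30.5000 21.0000; 21.0000 30.0000]
BᵀPA = [-3.5000 12.0000; 8.5000 28.0000]
K = S⁻¹·BᵀPA = [-0.5981 -0.4810; 0.7020 1.2700]
A−BK = [-0.1999 -0.2489; -0.1097 -0.0970]
AᵀP(A−BK) = [1.1896 1.5211; 1.5211 2.2110]
P' = Q + AᵀP(A−BK) = [6.1896 2.5211; 2.5211 3.2110]
tr(P') = 9.4006


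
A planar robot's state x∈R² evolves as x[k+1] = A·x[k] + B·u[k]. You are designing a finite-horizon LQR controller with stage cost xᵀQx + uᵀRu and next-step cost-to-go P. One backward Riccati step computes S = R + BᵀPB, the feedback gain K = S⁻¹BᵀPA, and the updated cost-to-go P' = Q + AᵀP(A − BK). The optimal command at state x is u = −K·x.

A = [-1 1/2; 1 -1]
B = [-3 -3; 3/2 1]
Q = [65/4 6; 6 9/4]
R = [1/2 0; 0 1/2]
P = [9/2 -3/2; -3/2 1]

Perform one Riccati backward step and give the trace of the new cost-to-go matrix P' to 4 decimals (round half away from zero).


BᵀP = [-15.7500 6.0000; -15.0000 5.5000]
S = R + BᵀPB = [1/2 0; 0 1/2] + [56.2500 53.2500; 53.2500 50.5000] = [56.7500 53.2500; 53.2500 51.0000]
BᵀPA = [21.7500 -13.8750; 20.5000 -13.0000]
K = S⁻¹·BᵀPA = [0.3003 -0.2620; 0.0884 0.0186]
A−BK = [0.1661 -0.2300; 0.4611 -0.6257]
AᵀP(A−BK) = [0.1560 -0.1840; -0.1840 0.2323]
P' = Q + AᵀP(A−BK) = [16.4060 5.8160; 5.8160 2.4823]
tr(P') = 18.8883

18.8883


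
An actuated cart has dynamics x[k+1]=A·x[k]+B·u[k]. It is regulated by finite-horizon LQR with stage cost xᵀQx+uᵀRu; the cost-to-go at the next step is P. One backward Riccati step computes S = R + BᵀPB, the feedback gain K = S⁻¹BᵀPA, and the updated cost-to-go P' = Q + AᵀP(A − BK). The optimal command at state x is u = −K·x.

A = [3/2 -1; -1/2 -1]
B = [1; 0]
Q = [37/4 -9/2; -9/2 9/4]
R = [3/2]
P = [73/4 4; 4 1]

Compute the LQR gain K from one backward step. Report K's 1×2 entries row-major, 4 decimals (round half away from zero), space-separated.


BᵀP = [18.2500 4.0000]
S = R + BᵀPB = [3/2] + [18.2500] = [19.7500]
BᵀPA = [25.3750 -22.2500]
K = S⁻¹·BᵀPA = [1.2848 -1.1266]
A−BK = [0.2152 0.1266; -0.5000 -1.0000]
AᵀP(A−BK) = [2.7104 -2.2880; -2.2880 2.1835]
P' = Q + AᵀP(A−BK) = [11.9604 -6.7880; -6.7880 4.4335]
tr(P') = 16.3940

1.2848 -1.1266


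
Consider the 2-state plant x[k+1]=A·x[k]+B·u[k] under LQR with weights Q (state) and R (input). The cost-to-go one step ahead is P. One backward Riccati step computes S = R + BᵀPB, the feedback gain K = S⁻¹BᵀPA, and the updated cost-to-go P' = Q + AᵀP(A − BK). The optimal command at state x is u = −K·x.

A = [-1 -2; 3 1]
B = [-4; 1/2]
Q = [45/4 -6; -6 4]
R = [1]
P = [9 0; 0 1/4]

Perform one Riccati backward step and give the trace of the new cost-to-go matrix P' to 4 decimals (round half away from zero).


BᵀP = [-36.0000 0.1250]
S = R + BᵀPB = [1] + [144.0625] = [145.0625]
BᵀPA = [36.3750 72.1250]
K = S⁻¹·BᵀPA = [0.2508 0.4972]
A−BK = [0.0030 -0.0112; 2.8746 0.7514]
AᵀP(A−BK) = [2.1288 0.6644; 0.6644 0.3895]
P' = Q + AᵀP(A−BK) = [13.3788 -5.3356; -5.3356 4.3895]
tr(P') = 17.7683

17.7683


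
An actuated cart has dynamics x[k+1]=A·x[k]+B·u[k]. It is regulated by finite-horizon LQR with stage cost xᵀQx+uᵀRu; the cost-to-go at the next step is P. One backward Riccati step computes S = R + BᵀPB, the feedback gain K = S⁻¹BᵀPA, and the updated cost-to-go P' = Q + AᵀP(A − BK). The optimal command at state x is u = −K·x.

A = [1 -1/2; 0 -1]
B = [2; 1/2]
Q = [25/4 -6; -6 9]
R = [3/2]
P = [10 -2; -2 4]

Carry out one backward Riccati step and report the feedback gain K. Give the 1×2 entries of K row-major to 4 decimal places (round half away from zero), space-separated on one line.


0.4935 -0.1948

BᵀP = [19.0000 -2.0000]
S = R + BᵀPB = [3/2] + [37.0000] = [38.5000]
BᵀPA = [19.0000 -7.5000]
K = S⁻¹·BᵀPA = [0.4935 -0.1948]
A−BK = [0.0130 -0.1104; -0.2468 -0.9026]
AᵀP(A−BK) = [0.6234 0.7013; 0.7013 3.0390]
P' = Q + AᵀP(A−BK) = [6.8734 -5.2987; -5.2987 12.0390]
tr(P') = 18.9123


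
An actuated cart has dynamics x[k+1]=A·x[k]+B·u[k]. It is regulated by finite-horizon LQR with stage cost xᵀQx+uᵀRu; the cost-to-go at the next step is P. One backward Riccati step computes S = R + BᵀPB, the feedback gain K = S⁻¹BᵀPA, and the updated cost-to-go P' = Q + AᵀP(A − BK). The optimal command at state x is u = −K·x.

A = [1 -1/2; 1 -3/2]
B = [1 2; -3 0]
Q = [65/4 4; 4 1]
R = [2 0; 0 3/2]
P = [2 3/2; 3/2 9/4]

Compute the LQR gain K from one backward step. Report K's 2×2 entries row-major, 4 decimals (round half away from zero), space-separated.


BᵀP = [-2.5000 -5.2500; 4.0000 3.0000]
S = R + BᵀPB = [2 0; 0 3/2] + [13.2500 -5.0000; -5.0000 8.0000] = [15.2500 -5.0000; -5.0000 9.5000]
BᵀPA = [-7.7500 9.1250; 7.0000 -6.5000]
K = S⁻¹·BᵀPA = [-0.3222 0.4520; 0.5673 -0.4463]
A−BK = [0.1877 -0.0594; 0.0334 -0.1439]
AᵀP(A−BK) = [0.7821 -0.7477; -0.7477 0.7868]
P' = Q + AᵀP(A−BK) = [17.0321 3.2523; 3.2523 1.7868]
tr(P') = 18.8188

-0.3222 0.4520 0.5673 -0.4463


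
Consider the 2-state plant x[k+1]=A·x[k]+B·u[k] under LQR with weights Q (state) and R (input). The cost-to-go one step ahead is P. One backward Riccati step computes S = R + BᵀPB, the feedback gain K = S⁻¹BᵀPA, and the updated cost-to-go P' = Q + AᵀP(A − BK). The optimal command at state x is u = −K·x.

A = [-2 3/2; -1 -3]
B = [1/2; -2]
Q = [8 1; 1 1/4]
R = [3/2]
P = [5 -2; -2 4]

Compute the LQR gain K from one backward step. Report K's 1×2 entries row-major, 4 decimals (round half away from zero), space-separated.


BᵀP = [6.5000 -9.0000]
S = R + BᵀPB = [3/2] + [21.2500] = [22.7500]
BᵀPA = [-4.0000 36.7500]
K = S⁻¹·BᵀPA = [-0.1758 1.6154]
A−BK = [-1.9121 0.6923; -1.3516 0.2308]
AᵀP(A−BK) = [15.2967 -5.5385; -5.5385 5.8846]
P' = Q + AᵀP(A−BK) = [23.2967 -4.5385; -4.5385 6.1346]
tr(P') = 29.4313

-0.1758 1.6154


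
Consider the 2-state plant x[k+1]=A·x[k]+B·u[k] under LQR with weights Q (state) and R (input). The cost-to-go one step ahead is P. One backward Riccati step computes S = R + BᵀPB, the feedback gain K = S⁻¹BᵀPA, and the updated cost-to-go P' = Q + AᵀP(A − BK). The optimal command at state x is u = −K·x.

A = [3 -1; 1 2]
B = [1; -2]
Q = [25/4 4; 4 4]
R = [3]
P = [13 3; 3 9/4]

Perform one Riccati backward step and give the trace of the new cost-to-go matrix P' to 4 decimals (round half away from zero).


120.5577

BᵀP = [7.0000 -1.5000]
S = R + BᵀPB = [3] + [10.0000] = [13.0000]
BᵀPA = [19.5000 -10.0000]
K = S⁻¹·BᵀPA = [1.5000 -0.7692]
A−BK = [1.5000 -0.2308; 4.0000 0.4615]
AᵀP(A−BK) = [108.0000 -4.5000; -4.5000 2.3077]
P' = Q + AᵀP(A−BK) = [114.2500 -0.5000; -0.5000 6.3077]
tr(P') = 120.5577


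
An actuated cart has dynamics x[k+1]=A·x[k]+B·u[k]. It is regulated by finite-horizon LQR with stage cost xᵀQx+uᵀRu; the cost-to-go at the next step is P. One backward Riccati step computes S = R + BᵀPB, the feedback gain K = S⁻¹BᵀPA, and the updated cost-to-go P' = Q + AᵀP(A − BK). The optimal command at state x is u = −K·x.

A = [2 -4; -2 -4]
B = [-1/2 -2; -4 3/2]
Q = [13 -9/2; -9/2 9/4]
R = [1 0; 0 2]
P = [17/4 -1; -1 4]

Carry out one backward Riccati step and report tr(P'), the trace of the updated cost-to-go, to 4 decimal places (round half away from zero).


24.1543

BᵀP = [1.8750 -15.5000; -10.0000 8.0000]
S = R + BᵀPB = [1 0; 0 2] + [61.0625 -27.0000; -27.0000 32.0000] = [62.0625 -27.0000; -27.0000 34.0000]
BᵀPA = [34.7500 54.5000; -36.0000 8.0000]
K = S⁻¹·BᵀPA = [0.1517 1.4981; -0.9384 1.4249]
A−BK = [0.1991 -0.4011; 0.0143 -0.1452]
AᵀP(A−BK) = [1.9477 -2.7601; -2.7601 6.9566]
P' = Q + AᵀP(A−BK) = [14.9477 -7.2601; -7.2601 9.2066]
tr(P') = 24.1543


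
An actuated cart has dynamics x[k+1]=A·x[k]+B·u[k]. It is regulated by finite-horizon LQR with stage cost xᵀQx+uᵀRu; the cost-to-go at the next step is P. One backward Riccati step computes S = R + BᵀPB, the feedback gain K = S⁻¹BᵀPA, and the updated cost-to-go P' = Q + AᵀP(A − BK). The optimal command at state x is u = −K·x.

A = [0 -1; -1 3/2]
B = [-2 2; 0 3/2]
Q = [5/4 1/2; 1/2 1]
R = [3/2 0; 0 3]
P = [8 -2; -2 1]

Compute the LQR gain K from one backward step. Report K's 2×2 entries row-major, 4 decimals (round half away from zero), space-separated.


BᵀP = [-16.0000 4.0000; 13.0000 -2.5000]
S = R + BᵀPB = [3/2 0; 0 3] + [32.0000 -26.0000; -26.0000 22.2500] = [33.5000 -26.0000; -26.0000 25.2500]
BᵀPA = [-4.0000 22.0000; 2.5000 -16.7500]
K = S⁻¹·BᵀPA = [-0.2119 0.7064; -0.1192 0.0640]
A−BK = [-0.1854 0.2848; -0.8212 1.4040]
AᵀP(A−BK) = [0.4503 -0.8344; -0.8344 1.7815]
P' = Q + AᵀP(A−BK) = [1.7003 -0.3344; -0.3344 2.7815]
tr(P') = 4.4818

-0.2119 0.7064 -0.1192 0.0640


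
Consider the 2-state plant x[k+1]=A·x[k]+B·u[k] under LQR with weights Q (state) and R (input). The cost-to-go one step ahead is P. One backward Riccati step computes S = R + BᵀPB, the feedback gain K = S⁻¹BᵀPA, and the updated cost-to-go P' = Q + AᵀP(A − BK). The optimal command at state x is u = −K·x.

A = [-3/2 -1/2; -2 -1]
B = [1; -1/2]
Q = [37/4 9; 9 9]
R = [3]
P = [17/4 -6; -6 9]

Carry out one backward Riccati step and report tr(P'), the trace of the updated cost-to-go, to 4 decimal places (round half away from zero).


BᵀP = [7.2500 -10.5000]
S = R + BᵀPB = [3] + [12.5000] = [15.5000]
BᵀPA = [10.1250 6.8750]
K = S⁻¹·BᵀPA = [0.6532 0.4435]
A−BK = [-2.1532 -0.9435; -1.6734 -0.7782]
AᵀP(A−BK) = [2.9486 1.6966; 1.6966 1.0131]
P' = Q + AᵀP(A−BK) = [12.1986 10.6966; 10.6966 10.0131]
tr(P') = 22.2117

22.2117


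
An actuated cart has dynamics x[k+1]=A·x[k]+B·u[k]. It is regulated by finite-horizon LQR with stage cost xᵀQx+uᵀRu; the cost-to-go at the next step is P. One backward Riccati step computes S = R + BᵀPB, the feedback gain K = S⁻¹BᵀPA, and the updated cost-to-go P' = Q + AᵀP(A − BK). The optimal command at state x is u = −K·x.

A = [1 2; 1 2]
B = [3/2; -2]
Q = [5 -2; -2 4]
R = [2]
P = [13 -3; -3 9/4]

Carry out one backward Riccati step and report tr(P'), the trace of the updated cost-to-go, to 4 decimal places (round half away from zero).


31.8809

BᵀP = [25.5000 -9.0000]
S = R + BᵀPB = [2] + [56.2500] = [58.2500]
BᵀPA = [16.5000 33.0000]
K = S⁻¹·BᵀPA = [0.2833 0.5665]
A−BK = [0.5751 1.1502; 1.5665 3.1330]
AᵀP(A−BK) = [4.5762 9.1524; 9.1524 18.3047]
P' = Q + AᵀP(A−BK) = [9.5762 7.1524; 7.1524 22.3047]
tr(P') = 31.8809


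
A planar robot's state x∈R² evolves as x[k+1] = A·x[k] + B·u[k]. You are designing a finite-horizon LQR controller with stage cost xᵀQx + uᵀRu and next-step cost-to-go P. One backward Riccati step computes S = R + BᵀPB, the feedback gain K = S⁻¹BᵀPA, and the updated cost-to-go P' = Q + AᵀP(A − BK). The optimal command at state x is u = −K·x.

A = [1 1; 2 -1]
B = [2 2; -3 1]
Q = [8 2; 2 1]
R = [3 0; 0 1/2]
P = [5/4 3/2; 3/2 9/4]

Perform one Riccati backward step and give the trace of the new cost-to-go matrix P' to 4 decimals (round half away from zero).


9.8601

BᵀP = [-2.0000 -3.7500; 4.0000 5.2500]
S = R + BᵀPB = [3 0; 0 1/2] + [7.2500 -7.7500; -7.7500 13.2500] = [10.2500 -7.7500; -7.7500 13.7500]
BᵀPA = [-9.5000 1.7500; 14.5000 -1.2500]
K = S⁻¹·BᵀPA = [-0.2257 0.1777; 0.9274 0.0093]
A−BK = [-0.4034 0.6260; 0.3957 -0.4760]
AᵀP(A−BK) = [0.6596 -0.1959; -0.1959 0.2005]
P' = Q + AᵀP(A−BK) = [8.6596 1.8041; 1.8041 1.2005]
tr(P') = 9.8601


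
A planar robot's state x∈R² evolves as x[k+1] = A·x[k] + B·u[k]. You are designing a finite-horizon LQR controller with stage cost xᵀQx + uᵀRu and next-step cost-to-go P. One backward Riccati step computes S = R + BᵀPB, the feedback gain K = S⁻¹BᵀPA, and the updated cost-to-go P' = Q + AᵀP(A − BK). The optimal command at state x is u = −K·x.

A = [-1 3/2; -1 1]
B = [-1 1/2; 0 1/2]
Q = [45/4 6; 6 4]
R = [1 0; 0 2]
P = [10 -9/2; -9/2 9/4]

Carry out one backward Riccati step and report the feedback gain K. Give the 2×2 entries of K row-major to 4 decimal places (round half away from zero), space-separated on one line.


0.4706 -0.9104 -0.1176 0.1765

BᵀP = [-10.0000 4.5000; 2.7500 -1.1250]
S = R + BᵀPB = [1 0; 0 2] + [10.0000 -2.7500; -2.7500 0.8125] = [11.0000 -2.7500; -2.7500 2.8125]
BᵀPA = [5.5000 -10.5000; -1.6250 3.0000]
K = S⁻¹·BᵀPA = [0.4706 -0.9104; -0.1176 0.1765]
A−BK = [-0.4706 0.5013; -0.9412 0.9118]
AᵀP(A−BK) = [0.4706 -0.7059; -0.7059 1.1611]
P' = Q + AᵀP(A−BK) = [11.7206 5.2941; 5.2941 5.1611]
tr(P') = 16.8817


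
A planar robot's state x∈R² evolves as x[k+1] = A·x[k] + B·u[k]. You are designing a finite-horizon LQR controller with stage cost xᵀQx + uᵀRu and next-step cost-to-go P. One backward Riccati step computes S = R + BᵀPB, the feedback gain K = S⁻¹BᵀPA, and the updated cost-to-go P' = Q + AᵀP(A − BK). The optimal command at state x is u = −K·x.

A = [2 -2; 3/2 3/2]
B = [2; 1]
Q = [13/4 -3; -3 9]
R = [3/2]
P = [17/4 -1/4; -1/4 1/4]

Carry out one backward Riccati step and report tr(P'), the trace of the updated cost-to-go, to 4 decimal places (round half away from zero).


16.6831

BᵀP = [8.2500 -0.2500]
S = R + BᵀPB = [3/2] + [16.2500] = [17.7500]
BᵀPA = [16.1250 -16.8750]
K = S⁻¹·BᵀPA = [0.9085 -0.9507]
A−BK = [0.1831 -0.0986; 0.5915 2.4507]
AᵀP(A−BK) = [1.4137 -1.1074; -1.1074 3.0194]
P' = Q + AᵀP(A−BK) = [4.6637 -4.1074; -4.1074 12.0194]
tr(P') = 16.6831


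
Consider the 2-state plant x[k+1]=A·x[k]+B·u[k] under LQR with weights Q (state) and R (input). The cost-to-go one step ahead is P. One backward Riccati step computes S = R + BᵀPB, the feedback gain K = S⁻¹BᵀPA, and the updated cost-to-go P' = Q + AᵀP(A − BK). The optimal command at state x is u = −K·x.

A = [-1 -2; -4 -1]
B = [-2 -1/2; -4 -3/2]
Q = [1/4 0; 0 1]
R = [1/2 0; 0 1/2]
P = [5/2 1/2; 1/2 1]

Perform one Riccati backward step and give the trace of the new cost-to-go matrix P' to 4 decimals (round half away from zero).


4.7544

BᵀP = [-7.0000 -5.0000; -2.0000 -1.7500]
S = R + BᵀPB = [1/2 0; 0 1/2] + [34.0000 11.0000; 11.0000 3.6250] = [34.5000 11.0000; 11.0000 4.1250]
BᵀPA = [27.0000 19.0000; 9.0000 5.7500]
K = S⁻¹·BᵀPA = [0.5806 0.7097; 0.6334 -0.4985]
A−BK = [0.4780 -0.8299; -0.7273 1.0909]
AᵀP(A−BK) = [1.1217 -1.1745; -1.1745 2.3827]
P' = Q + AᵀP(A−BK) = [1.3717 -1.1745; -1.1745 3.3827]
tr(P') = 4.7544


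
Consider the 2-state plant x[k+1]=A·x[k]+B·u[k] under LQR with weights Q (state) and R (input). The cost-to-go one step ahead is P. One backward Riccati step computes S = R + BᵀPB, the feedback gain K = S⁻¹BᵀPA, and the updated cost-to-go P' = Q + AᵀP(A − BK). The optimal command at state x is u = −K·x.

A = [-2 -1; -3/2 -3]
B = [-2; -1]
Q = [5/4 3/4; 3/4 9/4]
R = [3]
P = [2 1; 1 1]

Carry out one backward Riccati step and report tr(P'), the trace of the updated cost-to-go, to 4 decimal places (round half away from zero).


11.3594

BᵀP = [-5.0000 -3.0000]
S = R + BᵀPB = [3] + [13.0000] = [16.0000]
BᵀPA = [14.5000 14.0000]
K = S⁻¹·BᵀPA = [0.9063 0.8750]
A−BK = [-0.1875 0.7500; -0.5938 -2.1250]
AᵀP(A−BK) = [3.1094 3.3125; 3.3125 4.7500]
P' = Q + AᵀP(A−BK) = [4.3594 4.0625; 4.0625 7.0000]
tr(P') = 11.3594


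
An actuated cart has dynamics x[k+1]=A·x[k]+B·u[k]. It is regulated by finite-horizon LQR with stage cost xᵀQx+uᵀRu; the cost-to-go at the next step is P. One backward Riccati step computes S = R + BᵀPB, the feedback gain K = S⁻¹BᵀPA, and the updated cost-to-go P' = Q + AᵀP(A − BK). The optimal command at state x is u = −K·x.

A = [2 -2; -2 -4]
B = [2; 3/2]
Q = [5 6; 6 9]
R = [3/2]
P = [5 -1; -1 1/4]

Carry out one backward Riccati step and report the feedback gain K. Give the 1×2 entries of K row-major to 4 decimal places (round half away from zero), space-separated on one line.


BᵀP = [8.5000 -1.6250]
S = R + BᵀPB = [3/2] + [14.5625] = [16.0625]
BᵀPA = [20.2500 -10.5000]
K = S⁻¹·BᵀPA = [1.2607 -0.6537]
A−BK = [-0.5214 -0.6926; -3.8911 -3.0195]
AᵀP(A−BK) = [3.4708 -0.7626; -0.7626 1.1362]
P' = Q + AᵀP(A−BK) = [8.4708 5.2374; 5.2374 10.1362]
tr(P') = 18.6070

1.2607 -0.6537


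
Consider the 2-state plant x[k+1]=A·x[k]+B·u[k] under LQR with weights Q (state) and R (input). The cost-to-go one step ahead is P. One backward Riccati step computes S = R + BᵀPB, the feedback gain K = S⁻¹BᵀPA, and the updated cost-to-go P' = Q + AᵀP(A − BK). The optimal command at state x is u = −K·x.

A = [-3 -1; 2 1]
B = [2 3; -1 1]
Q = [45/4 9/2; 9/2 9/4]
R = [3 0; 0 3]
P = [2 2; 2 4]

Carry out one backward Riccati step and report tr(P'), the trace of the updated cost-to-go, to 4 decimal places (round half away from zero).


19.3117

BᵀP = [2.0000 0.0000; 8.0000 10.0000]
S = R + BᵀPB = [3 0; 0 3] + [4.0000 6.0000; 6.0000 34.0000] = [7.0000 6.0000; 6.0000 37.0000]
BᵀPA = [-6.0000 -2.0000; -4.0000 2.0000]
K = S⁻¹·BᵀPA = [-0.8879 -0.3857; 0.0359 0.1166]
A−BK = [-1.3318 -0.5785; 1.0762 0.4978]
AᵀP(A−BK) = [4.8161 2.1525; 2.1525 0.9955]
P' = Q + AᵀP(A−BK) = [16.0661 6.6525; 6.6525 3.2455]
tr(P') = 19.3117


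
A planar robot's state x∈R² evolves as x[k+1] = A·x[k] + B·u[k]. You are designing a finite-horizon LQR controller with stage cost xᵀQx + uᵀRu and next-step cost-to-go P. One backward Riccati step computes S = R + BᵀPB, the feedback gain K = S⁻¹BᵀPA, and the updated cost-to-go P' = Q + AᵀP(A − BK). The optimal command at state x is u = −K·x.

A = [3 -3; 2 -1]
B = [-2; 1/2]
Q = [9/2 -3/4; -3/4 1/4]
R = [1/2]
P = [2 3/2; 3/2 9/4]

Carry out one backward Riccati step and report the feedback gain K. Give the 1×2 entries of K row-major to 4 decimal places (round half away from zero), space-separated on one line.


BᵀP = [-3.2500 -1.8750]
S = R + BᵀPB = [1/2] + [5.5625] = [6.0625]
BᵀPA = [-13.5000 11.6250]
K = S⁻¹·BᵀPA = [-2.2268 1.9175]
A−BK = [-1.4536 0.8351; 3.1134 -1.9588]
AᵀP(A−BK) = [14.9381 -10.1134; -10.1134 6.9588]
P' = Q + AᵀP(A−BK) = [19.4381 -10.8634; -10.8634 7.2088]
tr(P') = 26.6469

-2.2268 1.9175


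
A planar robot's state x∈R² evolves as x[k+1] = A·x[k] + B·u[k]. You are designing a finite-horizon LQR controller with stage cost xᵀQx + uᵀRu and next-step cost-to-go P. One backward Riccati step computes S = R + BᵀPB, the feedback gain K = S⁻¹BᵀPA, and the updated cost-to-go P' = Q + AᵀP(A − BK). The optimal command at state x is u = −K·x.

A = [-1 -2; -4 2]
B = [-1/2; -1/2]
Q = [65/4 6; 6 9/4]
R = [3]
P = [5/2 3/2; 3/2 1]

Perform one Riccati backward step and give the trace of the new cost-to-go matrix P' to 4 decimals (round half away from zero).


39.9189

BᵀP = [-2.0000 -1.2500]
S = R + BᵀPB = [3] + [1.6250] = [4.6250]
BᵀPA = [7.0000 1.5000]
K = S⁻¹·BᵀPA = [1.5135 0.3243]
A−BK = [-0.2432 -1.8378; -3.2432 2.1622]
AᵀP(A−BK) = [19.9054 3.7297; 3.7297 1.5135]
P' = Q + AᵀP(A−BK) = [36.1554 9.7297; 9.7297 3.7635]
tr(P') = 39.9189


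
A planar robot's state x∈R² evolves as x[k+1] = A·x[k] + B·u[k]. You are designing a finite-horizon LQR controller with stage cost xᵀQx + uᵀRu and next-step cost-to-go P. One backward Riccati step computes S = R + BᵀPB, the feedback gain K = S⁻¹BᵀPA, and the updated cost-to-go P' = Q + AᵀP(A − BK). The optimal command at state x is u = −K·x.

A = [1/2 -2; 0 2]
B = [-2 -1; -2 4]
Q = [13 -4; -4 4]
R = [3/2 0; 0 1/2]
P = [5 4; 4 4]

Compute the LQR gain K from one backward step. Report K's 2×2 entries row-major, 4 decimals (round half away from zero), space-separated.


-0.1724 0.4936 -0.0648 0.6588

BᵀP = [-18.0000 -16.0000; 11.0000 12.0000]
S = R + BᵀPB = [3/2 0; 0 1/2] + [68.0000 -46.0000; -46.0000 37.0000] = [69.5000 -46.0000; -46.0000 37.5000]
BᵀPA = [-9.0000 4.0000; 5.5000 2.0000]
K = S⁻¹·BᵀPA = [-0.1724 0.4936; -0.0648 0.6588]
A−BK = [0.0905 -0.3539; -0.0857 0.3519]
AᵀP(A−BK) = [0.0549 -0.1810; -0.1810 0.7078]
P' = Q + AᵀP(A−BK) = [13.0549 -4.1810; -4.1810 4.7078]
tr(P') = 17.7627


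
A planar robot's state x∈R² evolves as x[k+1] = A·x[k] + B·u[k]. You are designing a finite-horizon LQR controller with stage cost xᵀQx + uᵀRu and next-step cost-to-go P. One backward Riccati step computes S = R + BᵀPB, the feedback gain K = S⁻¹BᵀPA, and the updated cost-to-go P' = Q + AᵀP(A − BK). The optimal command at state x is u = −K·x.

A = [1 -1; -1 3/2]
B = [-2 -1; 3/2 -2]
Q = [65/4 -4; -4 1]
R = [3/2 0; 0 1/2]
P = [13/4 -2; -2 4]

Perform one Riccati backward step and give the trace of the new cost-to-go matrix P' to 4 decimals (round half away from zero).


18.2936

BᵀP = [-9.5000 10.0000; 0.7500 -6.0000]
S = R + BᵀPB = [3/2 0; 0 1/2] + [34.0000 -10.5000; -10.5000 11.2500] = [35.5000 -10.5000; -10.5000 11.7500]
BᵀPA = [-19.5000 24.5000; 6.7500 -9.7500]
K = S⁻¹·BᵀPA = [-0.5157 0.6045; 0.1136 -0.2896]
A−BK = [0.0823 -0.0807; 0.0008 0.0141]
AᵀP(A−BK) = [0.4271 -0.5077; -0.5077 0.6165]
P' = Q + AᵀP(A−BK) = [16.6771 -4.5077; -4.5077 1.6165]
tr(P') = 18.2936


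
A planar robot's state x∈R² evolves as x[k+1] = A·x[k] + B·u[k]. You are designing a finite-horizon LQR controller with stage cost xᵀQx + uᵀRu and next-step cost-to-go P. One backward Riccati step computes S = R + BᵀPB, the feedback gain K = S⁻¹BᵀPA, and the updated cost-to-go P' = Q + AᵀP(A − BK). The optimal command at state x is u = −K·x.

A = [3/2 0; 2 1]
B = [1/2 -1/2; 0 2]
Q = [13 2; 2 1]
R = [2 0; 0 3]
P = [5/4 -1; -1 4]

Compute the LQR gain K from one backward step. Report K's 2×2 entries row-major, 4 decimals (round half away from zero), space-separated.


BᵀP = [0.6250 -0.5000; -2.6250 8.5000]
S = R + BᵀPB = [2 0; 0 3] + [0.3125 -1.3125; -1.3125 18.3125] = [2.3125 -1.3125; -1.3125 21.3125]
BᵀPA = [-0.0625 -0.5000; 13.0625 8.5000]
K = S⁻¹·BᵀPA = [0.3325 0.0105; 0.6334 0.3995]
A−BK = [1.6505 0.1945; 0.7332 0.2011]
AᵀP(A−BK) = [4.5598 1.2825; 1.2825 0.6097]
P' = Q + AᵀP(A−BK) = [17.5598 3.2825; 3.2825 1.6097]
tr(P') = 19.1695

0.3325 0.0105 0.6334 0.3995
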